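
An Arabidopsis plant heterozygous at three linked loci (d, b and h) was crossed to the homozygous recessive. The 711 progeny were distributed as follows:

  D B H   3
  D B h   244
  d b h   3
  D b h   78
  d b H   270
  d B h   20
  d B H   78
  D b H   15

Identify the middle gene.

The two most frequent reciprocal classes, d b H and D B h, are the parental types, so the F1 was d b H / D B h.
The two rarest classes, d b h and D B H, are the double crossovers. Comparing them with the parentals, only the h allele has switched, so h is the middle locus and the order is b – h – d.

h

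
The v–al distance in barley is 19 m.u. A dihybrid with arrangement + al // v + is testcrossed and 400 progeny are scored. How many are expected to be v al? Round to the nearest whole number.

A map distance of 19 m.u. corresponds to a recombination frequency of 0.190.
The F1 is + al / v +, so v al is a recombinant gamete class with expected frequency r/2 = 0.190/2 = 0.0950.
Expected number = 0.0950 × 400 = 38.00 ≈ 38.

38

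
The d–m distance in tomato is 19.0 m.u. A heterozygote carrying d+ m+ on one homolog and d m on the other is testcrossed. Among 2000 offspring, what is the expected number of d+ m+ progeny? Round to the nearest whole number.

810

A map distance of 19.0 m.u. corresponds to a recombination frequency of 0.190.
The F1 is d+ m+ / d m, so d+ m+ is a parental gamete class with expected frequency (1 − r)/2 = 0.810/2 = 0.4050.
Expected number = 0.4050 × 2000 = 810.00 ≈ 810.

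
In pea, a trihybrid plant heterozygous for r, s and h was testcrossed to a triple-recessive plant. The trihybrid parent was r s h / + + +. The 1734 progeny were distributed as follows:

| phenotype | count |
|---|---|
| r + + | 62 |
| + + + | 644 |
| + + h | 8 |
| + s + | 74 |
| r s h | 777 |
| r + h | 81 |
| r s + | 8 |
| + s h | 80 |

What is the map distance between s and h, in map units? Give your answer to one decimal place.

The two rarest classes, r s + and + + h, are the double crossovers. Comparing them with the parentals, only the h allele has switched, so h is the middle locus and the order is s – h – r.
Crossovers in the s–h interval produce the single-crossover classes r + h and + s + (81 + 74 = 155) plus the double crossovers (16).
RF(s–h) = (155 + 16) / 1734 = 171/1734 = 0.0986 → 9.9 map units.

9.9 map units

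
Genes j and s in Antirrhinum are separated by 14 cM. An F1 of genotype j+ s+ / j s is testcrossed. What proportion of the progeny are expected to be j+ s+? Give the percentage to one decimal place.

43.0%

A map distance of 14 cM corresponds to a recombination frequency of 0.140.
The F1 is j+ s+ / j s, so j+ s+ is a parental gamete class with expected frequency (1 − r)/2 = 0.860/2 = 0.4300.
That is 0.4300 = 43.0% of the progeny.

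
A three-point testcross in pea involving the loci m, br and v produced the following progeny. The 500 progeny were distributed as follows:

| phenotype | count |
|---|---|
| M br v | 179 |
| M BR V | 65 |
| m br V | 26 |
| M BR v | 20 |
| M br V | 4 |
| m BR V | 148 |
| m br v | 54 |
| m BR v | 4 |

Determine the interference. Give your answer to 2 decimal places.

0.42

The two most frequent reciprocal classes, m BR V and M br v, are the parental types, so the F1 was m BR V / M br v.
The two rarest classes, m BR v and M br V, are the double crossovers. Comparing them with the parentals, only the v allele has switched, so v is the middle locus and the order is br – v – m.
br–v: (46 + 8)/500 = 0.1080; v–m: (119 + 8)/500 = 0.2540.
Expected DCO frequency = 0.1080 × 0.2540 ≈ 0.02743; observed = 8/500 ≈ 0.01600.
Coefficient of coincidence = 0.01600/0.02743 ≈ 0.58; interference = 1 − 0.58 = 0.42.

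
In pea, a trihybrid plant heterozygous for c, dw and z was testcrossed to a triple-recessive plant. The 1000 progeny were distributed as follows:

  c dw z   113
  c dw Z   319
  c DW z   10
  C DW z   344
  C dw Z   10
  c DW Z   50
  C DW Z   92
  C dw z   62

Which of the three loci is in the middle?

The two most frequent reciprocal classes, c dw Z and C DW z, are the parental types, so the F1 was c dw Z / C DW z.
The two rarest classes, C dw Z and c DW z, are the double crossovers. Comparing them with the parentals, only the c allele has switched, so c is the middle locus and the order is z – c – dw.

c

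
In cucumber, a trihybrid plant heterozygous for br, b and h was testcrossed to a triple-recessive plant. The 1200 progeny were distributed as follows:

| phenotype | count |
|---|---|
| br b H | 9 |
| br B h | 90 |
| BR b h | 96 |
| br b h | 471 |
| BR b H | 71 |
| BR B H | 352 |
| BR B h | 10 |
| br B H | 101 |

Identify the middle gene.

h

The two most frequent reciprocal classes, br b h and BR B H, are the parental types, so the F1 was br b h / BR B H.
The two rarest classes, br b H and BR B h, are the double crossovers. Comparing them with the parentals, only the h allele has switched, so h is the middle locus and the order is br – h – b.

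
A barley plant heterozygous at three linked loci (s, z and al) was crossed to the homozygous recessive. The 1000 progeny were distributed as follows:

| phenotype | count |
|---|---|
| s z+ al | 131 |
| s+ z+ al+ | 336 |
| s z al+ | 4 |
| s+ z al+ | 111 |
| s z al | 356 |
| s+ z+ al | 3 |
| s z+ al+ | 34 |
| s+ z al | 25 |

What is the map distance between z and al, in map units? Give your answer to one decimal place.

24.9 map units

The two most frequent reciprocal classes, s z al and s+ z+ al+, are the parental types, so the F1 was s z al / s+ z+ al+.
The two rarest classes, s z al+ and s+ z+ al, are the double crossovers. Comparing them with the parentals, only the al allele has switched, so al is the middle locus and the order is z – al – s.
Crossovers in the z–al interval produce the single-crossover classes s z+ al and s+ z al+ (131 + 111 = 242) plus the double crossovers (7).
RF(z–al) = (242 + 7) / 1000 = 249/1000 = 0.2490 → 24.9 map units.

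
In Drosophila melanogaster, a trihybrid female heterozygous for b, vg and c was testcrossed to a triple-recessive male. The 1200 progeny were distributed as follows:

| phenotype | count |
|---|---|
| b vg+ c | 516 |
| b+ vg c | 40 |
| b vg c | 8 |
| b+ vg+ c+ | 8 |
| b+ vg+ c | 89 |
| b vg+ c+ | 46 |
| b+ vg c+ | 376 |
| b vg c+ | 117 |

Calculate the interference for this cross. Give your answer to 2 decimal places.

The two most frequent reciprocal classes, b+ vg c+ and b vg+ c, are the parental types, so the F1 was b+ vg c+ / b vg+ c.
The two rarest classes, b+ vg+ c+ and b vg c, are the double crossovers. Comparing them with the parentals, only the vg allele has switched, so vg is the middle locus and the order is c – vg – b.
c–vg: (86 + 16)/1200 = 0.0850; vg–b: (206 + 16)/1200 = 0.1850.
Expected DCO frequency = 0.0850 × 0.1850 ≈ 0.01572; observed = 16/1200 ≈ 0.01333.
Coefficient of coincidence = 0.01333/0.01572 ≈ 0.85; interference = 1 − 0.85 = 0.15.

0.15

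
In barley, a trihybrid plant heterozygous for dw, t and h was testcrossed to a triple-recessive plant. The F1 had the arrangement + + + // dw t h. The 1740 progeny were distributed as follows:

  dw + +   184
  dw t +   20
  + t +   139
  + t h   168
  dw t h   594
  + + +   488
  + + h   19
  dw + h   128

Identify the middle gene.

h

The two rarest classes, + + h and dw t +, are the double crossovers. Comparing them with the parentals, only the h allele has switched, so h is the middle locus and the order is t – h – dw.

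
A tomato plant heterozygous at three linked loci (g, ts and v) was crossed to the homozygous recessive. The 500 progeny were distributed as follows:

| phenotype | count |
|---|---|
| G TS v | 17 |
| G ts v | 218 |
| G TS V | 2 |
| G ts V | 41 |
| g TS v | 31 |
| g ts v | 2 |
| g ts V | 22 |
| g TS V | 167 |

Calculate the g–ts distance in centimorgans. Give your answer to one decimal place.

8.6 centimorgans

The two most frequent reciprocal classes, G ts v and g TS V, are the parental types, so the F1 was G ts v / g TS V.
The two rarest classes, g ts v and G TS V, are the double crossovers. Comparing them with the parentals, only the g allele has switched, so g is the middle locus and the order is v – g – ts.
Crossovers in the g–ts interval produce the single-crossover classes G TS v and g ts V (17 + 22 = 39) plus the double crossovers (4).
RF(g–ts) = (39 + 4) / 500 = 43/500 = 0.0860 → 8.6 centimorgans.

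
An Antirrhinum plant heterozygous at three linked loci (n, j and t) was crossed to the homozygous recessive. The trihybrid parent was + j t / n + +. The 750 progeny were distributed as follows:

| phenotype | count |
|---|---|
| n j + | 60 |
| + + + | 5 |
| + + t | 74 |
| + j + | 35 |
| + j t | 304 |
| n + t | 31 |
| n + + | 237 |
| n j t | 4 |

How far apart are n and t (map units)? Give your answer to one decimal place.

The two rarest classes, n j t and + + +, are the double crossovers. Comparing them with the parentals, only the n allele has switched, so n is the middle locus and the order is t – n – j.
Crossovers in the t–n interval produce the single-crossover classes + j + and n + t (35 + 31 = 66) plus the double crossovers (9).
RF(t–n) = (66 + 9) / 750 = 75/750 = 0.1000 → 10.0 map units.

10.0 map units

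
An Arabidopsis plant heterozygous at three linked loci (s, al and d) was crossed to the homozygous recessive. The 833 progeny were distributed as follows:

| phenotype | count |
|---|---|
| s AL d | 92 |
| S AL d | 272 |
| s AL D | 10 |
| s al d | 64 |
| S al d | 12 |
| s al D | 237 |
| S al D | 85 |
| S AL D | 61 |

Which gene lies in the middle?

al

The two most frequent reciprocal classes, S AL d and s al D, are the parental types, so the F1 was S AL d / s al D.
The two rarest classes, S al d and s AL D, are the double crossovers. Comparing them with the parentals, only the al allele has switched, so al is the middle locus and the order is d – al – s.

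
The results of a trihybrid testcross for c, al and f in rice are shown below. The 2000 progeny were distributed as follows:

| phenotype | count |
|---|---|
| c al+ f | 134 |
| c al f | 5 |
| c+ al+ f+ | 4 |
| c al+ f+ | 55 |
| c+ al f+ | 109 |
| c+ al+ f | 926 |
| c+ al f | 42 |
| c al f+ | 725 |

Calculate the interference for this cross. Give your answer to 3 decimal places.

The two most frequent reciprocal classes, c+ al+ f and c al f+, are the parental types, so the F1 was c+ al+ f / c al f+.
The two rarest classes, c+ al+ f+ and c al f, are the double crossovers. Comparing them with the parentals, only the f allele has switched, so f is the middle locus and the order is c – f – al.
c–f: (243 + 9)/2000 = 0.1260; f–al: (97 + 9)/2000 = 0.0530.
Expected DCO frequency = 0.1260 × 0.0530 ≈ 0.00668; observed = 9/2000 ≈ 0.00450.
Coefficient of coincidence = 0.00450/0.00668 ≈ 0.674; interference = 1 − 0.674 = 0.326.

0.326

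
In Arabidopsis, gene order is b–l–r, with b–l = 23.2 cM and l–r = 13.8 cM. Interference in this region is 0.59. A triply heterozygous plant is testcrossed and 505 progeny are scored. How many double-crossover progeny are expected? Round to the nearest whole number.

7

Map distances give recombination frequencies of 0.232 and 0.138 for the two intervals.
With interference 0.59 (so coincidence = 0.41), expected double-crossover frequency = 0.232 × 0.138 × 0.41 = 0.01313.
Expected number = 0.01313 × 505 = 6.63 ≈ 7.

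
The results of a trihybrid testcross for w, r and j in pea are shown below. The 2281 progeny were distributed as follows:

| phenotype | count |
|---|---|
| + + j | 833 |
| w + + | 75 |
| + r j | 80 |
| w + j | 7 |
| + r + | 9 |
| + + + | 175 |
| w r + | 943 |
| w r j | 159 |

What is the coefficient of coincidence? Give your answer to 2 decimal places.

0.61

The two most frequent reciprocal classes, + + j and w r +, are the parental types, so the F1 was + + j / w r +.
The two rarest classes, w + j and + r +, are the double crossovers. Comparing them with the parentals, only the w allele has switched, so w is the middle locus and the order is j – w – r.
j–w: (334 + 16)/2281 = 0.1534; w–r: (155 + 16)/2281 = 0.0750.
Expected DCO frequency = 0.1534 × 0.0750 ≈ 0.01150; observed = 16/2281 ≈ 0.00701.
Coefficient of coincidence = 0.00701/0.01150 ≈ 0.61.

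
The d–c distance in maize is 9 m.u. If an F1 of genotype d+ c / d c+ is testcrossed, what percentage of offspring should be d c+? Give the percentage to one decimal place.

A map distance of 9 m.u. corresponds to a recombination frequency of 0.090.
The F1 is d+ c / d c+, so d c+ is a parental gamete class with expected frequency (1 − r)/2 = 0.910/2 = 0.4550.
That is 0.4550 = 45.5% of the progeny.

45.5%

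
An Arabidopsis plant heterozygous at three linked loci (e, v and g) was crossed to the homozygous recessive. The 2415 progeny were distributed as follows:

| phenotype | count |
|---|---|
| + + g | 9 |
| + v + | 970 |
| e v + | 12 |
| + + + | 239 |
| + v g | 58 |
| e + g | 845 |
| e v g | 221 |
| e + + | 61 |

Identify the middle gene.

e

The two most frequent reciprocal classes, e + g and + v +, are the parental types, so the F1 was e + g / + v +.
The two rarest classes, + + g and e v +, are the double crossovers. Comparing them with the parentals, only the e allele has switched, so e is the middle locus and the order is g – e – v.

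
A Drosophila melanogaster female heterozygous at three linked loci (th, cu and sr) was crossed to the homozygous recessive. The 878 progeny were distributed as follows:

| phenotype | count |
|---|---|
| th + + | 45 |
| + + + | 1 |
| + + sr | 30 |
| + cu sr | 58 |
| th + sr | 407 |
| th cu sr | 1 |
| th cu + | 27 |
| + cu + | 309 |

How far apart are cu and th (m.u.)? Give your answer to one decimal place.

6.7 m.u.

The two most frequent reciprocal classes, th + sr and + cu +, are the parental types, so the F1 was th + sr / + cu +.
The two rarest classes, th cu sr and + + +, are the double crossovers. Comparing them with the parentals, only the cu allele has switched, so cu is the middle locus and the order is sr – cu – th.
Crossovers in the cu–th interval produce the single-crossover classes + + sr and th cu + (30 + 27 = 57) plus the double crossovers (2).
RF(cu–th) = (57 + 2) / 878 = 59/878 = 0.0672 → 6.7 m.u.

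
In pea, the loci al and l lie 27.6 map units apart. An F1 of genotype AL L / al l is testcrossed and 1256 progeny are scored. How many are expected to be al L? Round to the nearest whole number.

A map distance of 27.6 map units corresponds to a recombination frequency of 0.276.
The F1 is AL L / al l, so al L is a recombinant gamete class with expected frequency r/2 = 0.276/2 = 0.1380.
Expected number = 0.1380 × 1256 = 173.33 ≈ 173.

173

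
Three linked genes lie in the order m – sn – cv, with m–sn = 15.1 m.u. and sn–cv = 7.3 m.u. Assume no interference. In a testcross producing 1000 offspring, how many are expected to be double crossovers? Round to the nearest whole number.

11

Map distances give recombination frequencies of 0.151 and 0.073 for the two intervals.
With no interference, expected double-crossover frequency = 0.151 × 0.073 = 0.01102.
Expected number = 0.01102 × 1000 = 11.02 ≈ 11.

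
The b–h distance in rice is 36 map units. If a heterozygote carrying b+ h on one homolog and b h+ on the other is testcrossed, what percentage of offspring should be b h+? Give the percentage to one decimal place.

32.0%

A map distance of 36 map units corresponds to a recombination frequency of 0.360.
The F1 is b+ h / b h+, so b h+ is a parental gamete class with expected frequency (1 − r)/2 = 0.640/2 = 0.3200.
That is 0.3200 = 32.0% of the progeny.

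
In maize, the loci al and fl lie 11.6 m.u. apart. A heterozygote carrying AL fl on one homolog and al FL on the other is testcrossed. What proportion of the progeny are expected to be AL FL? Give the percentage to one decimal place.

A map distance of 11.6 m.u. corresponds to a recombination frequency of 0.116.
The F1 is AL fl / al FL, so AL FL is a recombinant gamete class with expected frequency r/2 = 0.116/2 = 0.0580.
That is 0.0580 = 5.8% of the progeny.

5.8%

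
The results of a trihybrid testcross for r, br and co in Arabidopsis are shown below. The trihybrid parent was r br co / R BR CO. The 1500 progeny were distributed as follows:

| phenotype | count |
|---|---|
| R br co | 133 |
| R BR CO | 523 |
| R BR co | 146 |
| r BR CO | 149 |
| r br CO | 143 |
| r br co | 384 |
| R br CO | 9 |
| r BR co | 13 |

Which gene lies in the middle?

br

The two rarest classes, r BR co and R br CO, are the double crossovers. Comparing them with the parentals, only the br allele has switched, so br is the middle locus and the order is r – br – co.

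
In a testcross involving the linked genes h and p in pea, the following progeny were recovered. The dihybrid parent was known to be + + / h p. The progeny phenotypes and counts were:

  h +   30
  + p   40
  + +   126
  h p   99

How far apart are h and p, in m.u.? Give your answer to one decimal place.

23.7 m.u.

The recombinant classes are + p and h +: 40 + 30 = 70.
Recombination frequency = 70/295 = 0.2373 ≈ 23.7%, i.e. 23.7 m.u.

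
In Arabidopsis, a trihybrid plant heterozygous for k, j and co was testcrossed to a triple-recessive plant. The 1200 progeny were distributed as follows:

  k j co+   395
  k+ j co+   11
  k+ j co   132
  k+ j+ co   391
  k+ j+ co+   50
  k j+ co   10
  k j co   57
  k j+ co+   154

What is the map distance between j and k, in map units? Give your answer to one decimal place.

25.6 map units

The two most frequent reciprocal classes, k j co+ and k+ j+ co, are the parental types, so the F1 was k j co+ / k+ j+ co.
The two rarest classes, k+ j co+ and k j+ co, are the double crossovers. Comparing them with the parentals, only the k allele has switched, so k is the middle locus and the order is co – k – j.
Crossovers in the k–j interval produce the single-crossover classes k j+ co+ and k+ j co (154 + 132 = 286) plus the double crossovers (21).
RF(k–j) = (286 + 21) / 1200 = 307/1200 = 0.2558 → 25.6 map units.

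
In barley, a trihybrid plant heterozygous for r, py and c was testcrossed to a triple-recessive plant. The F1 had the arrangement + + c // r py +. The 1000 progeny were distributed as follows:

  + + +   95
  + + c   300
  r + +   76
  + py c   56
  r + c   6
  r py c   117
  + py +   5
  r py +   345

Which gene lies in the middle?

r

The two rarest classes, r + c and + py +, are the double crossovers. Comparing them with the parentals, only the r allele has switched, so r is the middle locus and the order is c – r – py.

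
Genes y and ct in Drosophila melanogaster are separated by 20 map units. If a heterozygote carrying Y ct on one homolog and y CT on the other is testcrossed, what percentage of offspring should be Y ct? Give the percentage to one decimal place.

40.0%

A map distance of 20 map units corresponds to a recombination frequency of 0.200.
The F1 is Y ct / y CT, so Y ct is a parental gamete class with expected frequency (1 − r)/2 = 0.800/2 = 0.4000.
That is 0.4000 = 40.0% of the progeny.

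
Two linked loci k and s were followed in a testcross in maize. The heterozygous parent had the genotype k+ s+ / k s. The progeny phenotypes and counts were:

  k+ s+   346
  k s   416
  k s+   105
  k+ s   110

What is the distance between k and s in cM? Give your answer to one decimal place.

22.0 cM

The recombinant classes are k+ s and k s+: 110 + 105 = 215.
Recombination frequency = 215/977 = 0.2201 ≈ 22.0%, i.e. 22.0 cM.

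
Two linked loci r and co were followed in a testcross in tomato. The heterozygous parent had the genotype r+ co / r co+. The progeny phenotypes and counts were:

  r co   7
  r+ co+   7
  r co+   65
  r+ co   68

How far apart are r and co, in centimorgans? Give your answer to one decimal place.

9.5 centimorgans

The recombinant classes are r+ co+ and r co: 7 + 7 = 14.
Recombination frequency = 14/147 = 0.0952 ≈ 9.5%, i.e. 9.5 centimorgans.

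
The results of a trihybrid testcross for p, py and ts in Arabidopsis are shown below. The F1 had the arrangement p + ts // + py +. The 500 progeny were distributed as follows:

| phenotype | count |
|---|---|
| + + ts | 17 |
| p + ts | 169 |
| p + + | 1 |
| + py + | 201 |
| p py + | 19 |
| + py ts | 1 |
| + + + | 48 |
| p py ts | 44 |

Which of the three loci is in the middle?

ts

The two rarest classes, p + + and + py ts, are the double crossovers. Comparing them with the parentals, only the ts allele has switched, so ts is the middle locus and the order is py – ts – p.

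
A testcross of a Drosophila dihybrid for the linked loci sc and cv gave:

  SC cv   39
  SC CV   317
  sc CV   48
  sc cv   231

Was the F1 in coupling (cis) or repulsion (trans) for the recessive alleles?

The two most frequent classes are SC CV (317) and sc cv (231); these are the parental (non-recombinant) types.
So the F1 carried SC CV on one chromosome and sc cv on the other — the recessive alleles are on the same chromosome (cis / coupling).

cis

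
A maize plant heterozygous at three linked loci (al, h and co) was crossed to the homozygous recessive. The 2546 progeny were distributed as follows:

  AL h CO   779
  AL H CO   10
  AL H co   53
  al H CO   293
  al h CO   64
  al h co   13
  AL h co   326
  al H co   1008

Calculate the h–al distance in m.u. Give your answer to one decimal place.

The two most frequent reciprocal classes, AL h CO and al H co, are the parental types, so the F1 was AL h CO / al H co.
The two rarest classes, AL H CO and al h co, are the double crossovers. Comparing them with the parentals, only the h allele has switched, so h is the middle locus and the order is al – h – co.
Crossovers in the al–h interval produce the single-crossover classes al h CO and AL H co (64 + 53 = 117) plus the double crossovers (23).
RF(al–h) = (117 + 23) / 2546 = 140/2546 = 0.0550 → 5.5 m.u.

5.5 m.u.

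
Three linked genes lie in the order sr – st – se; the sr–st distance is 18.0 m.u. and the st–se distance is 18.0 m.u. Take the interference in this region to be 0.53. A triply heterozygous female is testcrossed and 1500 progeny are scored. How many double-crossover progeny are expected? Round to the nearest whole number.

Map distances give recombination frequencies of 0.180 and 0.180 for the two intervals.
With interference 0.53 (so coincidence = 0.47), expected double-crossover frequency = 0.180 × 0.180 × 0.47 = 0.01523.
Expected number = 0.01523 × 1500 = 22.84 ≈ 23.

23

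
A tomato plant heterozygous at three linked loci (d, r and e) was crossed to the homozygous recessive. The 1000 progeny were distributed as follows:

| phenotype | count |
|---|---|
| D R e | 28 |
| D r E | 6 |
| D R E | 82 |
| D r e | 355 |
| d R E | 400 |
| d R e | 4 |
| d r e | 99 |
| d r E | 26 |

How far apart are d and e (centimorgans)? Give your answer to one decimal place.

The two most frequent reciprocal classes, D r e and d R E, are the parental types, so the F1 was D r e / d R E.
The two rarest classes, D r E and d R e, are the double crossovers. Comparing them with the parentals, only the e allele has switched, so e is the middle locus and the order is r – e – d.
Crossovers in the e–d interval produce the single-crossover classes d r e and D R E (99 + 82 = 181) plus the double crossovers (10).
RF(e–d) = (181 + 10) / 1000 = 191/1000 = 0.1910 → 19.1 centimorgans.

19.1 centimorgans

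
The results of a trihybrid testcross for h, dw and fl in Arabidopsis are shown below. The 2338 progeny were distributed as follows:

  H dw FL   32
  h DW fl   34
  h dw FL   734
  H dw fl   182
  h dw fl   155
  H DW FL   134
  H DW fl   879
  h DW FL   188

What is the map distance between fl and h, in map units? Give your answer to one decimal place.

15.2 map units

The two most frequent reciprocal classes, H DW fl and h dw FL, are the parental types, so the F1 was H DW fl / h dw FL.
The two rarest classes, h DW fl and H dw FL, are the double crossovers. Comparing them with the parentals, only the h allele has switched, so h is the middle locus and the order is fl – h – dw.
Crossovers in the fl–h interval produce the single-crossover classes H DW FL and h dw fl (134 + 155 = 289) plus the double crossovers (66).
RF(fl–h) = (289 + 66) / 2338 = 355/2338 = 0.1518 → 15.2 map units.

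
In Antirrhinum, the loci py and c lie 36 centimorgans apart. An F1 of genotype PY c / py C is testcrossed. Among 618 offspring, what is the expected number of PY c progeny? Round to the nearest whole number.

A map distance of 36 centimorgans corresponds to a recombination frequency of 0.360.
The F1 is PY c / py C, so PY c is a parental gamete class with expected frequency (1 − r)/2 = 0.640/2 = 0.3200.
Expected number = 0.3200 × 618 = 197.76 ≈ 198.

198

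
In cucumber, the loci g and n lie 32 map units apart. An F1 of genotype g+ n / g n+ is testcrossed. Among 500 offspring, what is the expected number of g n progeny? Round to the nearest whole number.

A map distance of 32 map units corresponds to a recombination frequency of 0.320.
The F1 is g+ n / g n+, so g n is a recombinant gamete class with expected frequency r/2 = 0.320/2 = 0.1600.
Expected number = 0.1600 × 500 = 80.00 ≈ 80.

80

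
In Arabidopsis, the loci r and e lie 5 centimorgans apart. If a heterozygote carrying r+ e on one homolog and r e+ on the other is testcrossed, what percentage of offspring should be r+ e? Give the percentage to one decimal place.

47.5%

A map distance of 5 centimorgans corresponds to a recombination frequency of 0.050.
The F1 is r+ e / r e+, so r+ e is a parental gamete class with expected frequency (1 − r)/2 = 0.950/2 = 0.4750.
That is 0.4750 = 47.5% of the progeny.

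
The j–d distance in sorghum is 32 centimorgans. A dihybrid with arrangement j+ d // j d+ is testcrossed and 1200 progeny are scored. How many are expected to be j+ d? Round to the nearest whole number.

A map distance of 32 centimorgans corresponds to a recombination frequency of 0.320.
The F1 is j+ d / j d+, so j+ d is a parental gamete class with expected frequency (1 − r)/2 = 0.680/2 = 0.3400.
Expected number = 0.3400 × 1200 = 408.00 ≈ 408.

408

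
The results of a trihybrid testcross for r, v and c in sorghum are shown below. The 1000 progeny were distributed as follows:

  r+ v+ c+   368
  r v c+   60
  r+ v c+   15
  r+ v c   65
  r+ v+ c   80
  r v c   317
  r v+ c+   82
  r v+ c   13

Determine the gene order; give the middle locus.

The two most frequent reciprocal classes, r+ v+ c+ and r v c, are the parental types, so the F1 was r+ v+ c+ / r v c.
The two rarest classes, r+ v c+ and r v+ c, are the double crossovers. Comparing them with the parentals, only the v allele has switched, so v is the middle locus and the order is r – v – c.

v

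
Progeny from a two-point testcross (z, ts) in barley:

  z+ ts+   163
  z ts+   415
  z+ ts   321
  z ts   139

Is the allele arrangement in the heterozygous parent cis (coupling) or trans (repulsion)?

The two most frequent classes are z+ ts (321) and z ts+ (415); these are the parental (non-recombinant) types.
So the F1 carried z+ ts on one chromosome and z ts+ on the other — the recessive alleles are on opposite chromosomes (trans / repulsion).

trans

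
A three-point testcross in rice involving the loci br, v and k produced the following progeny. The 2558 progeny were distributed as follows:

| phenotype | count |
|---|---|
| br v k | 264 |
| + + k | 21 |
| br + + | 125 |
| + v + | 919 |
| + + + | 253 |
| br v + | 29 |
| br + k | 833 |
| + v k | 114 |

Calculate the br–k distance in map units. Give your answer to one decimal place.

The two most frequent reciprocal classes, br + k and + v +, are the parental types, so the F1 was br + k / + v +.
The two rarest classes, + + k and br v +, are the double crossovers. Comparing them with the parentals, only the br allele has switched, so br is the middle locus and the order is v – br – k.
Crossovers in the br–k interval produce the single-crossover classes br + + and + v k (125 + 114 = 239) plus the double crossovers (50).
RF(br–k) = (239 + 50) / 2558 = 289/2558 = 0.1130 → 11.3 map units.

11.3 map units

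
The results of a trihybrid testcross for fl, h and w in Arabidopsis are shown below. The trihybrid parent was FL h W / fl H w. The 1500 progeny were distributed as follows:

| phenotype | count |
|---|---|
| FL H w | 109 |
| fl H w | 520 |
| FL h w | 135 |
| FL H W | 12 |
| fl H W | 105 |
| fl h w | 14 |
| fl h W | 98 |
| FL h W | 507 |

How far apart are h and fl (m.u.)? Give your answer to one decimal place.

The two rarest classes, FL H W and fl h w, are the double crossovers. Comparing them with the parentals, only the h allele has switched, so h is the middle locus and the order is w – h – fl.
Crossovers in the h–fl interval produce the single-crossover classes fl h W and FL H w (98 + 109 = 207) plus the double crossovers (26).
RF(h–fl) = (207 + 26) / 1500 = 233/1500 = 0.1553 → 15.5 m.u.

15.5 m.u.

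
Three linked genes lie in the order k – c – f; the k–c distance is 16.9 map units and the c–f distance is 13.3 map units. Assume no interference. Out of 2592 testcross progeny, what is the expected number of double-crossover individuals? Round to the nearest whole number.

58

Map distances give recombination frequencies of 0.169 and 0.133 for the two intervals.
With no interference, expected double-crossover frequency = 0.169 × 0.133 = 0.02248.
Expected number = 0.02248 × 2592 = 58.26 ≈ 58.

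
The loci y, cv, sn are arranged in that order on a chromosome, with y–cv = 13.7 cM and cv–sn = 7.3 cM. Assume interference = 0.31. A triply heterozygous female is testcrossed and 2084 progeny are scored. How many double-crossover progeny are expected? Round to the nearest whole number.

14

Map distances give recombination frequencies of 0.137 and 0.073 for the two intervals.
With interference 0.31 (so coincidence = 0.69), expected double-crossover frequency = 0.137 × 0.073 × 0.69 = 0.00690.
Expected number = 0.00690 × 2084 = 14.38 ≈ 14.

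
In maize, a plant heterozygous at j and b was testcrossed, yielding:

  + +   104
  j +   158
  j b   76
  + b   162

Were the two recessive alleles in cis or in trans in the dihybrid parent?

The two most frequent classes are + b (162) and j + (158); these are the parental (non-recombinant) types.
So the F1 carried + b on one chromosome and j + on the other — the recessive alleles are on opposite chromosomes (trans / repulsion).

trans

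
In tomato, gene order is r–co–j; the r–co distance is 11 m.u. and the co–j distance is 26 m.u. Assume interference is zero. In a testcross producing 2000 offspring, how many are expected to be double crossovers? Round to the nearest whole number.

57

Map distances give recombination frequencies of 0.110 and 0.260 for the two intervals.
With no interference, expected double-crossover frequency = 0.110 × 0.260 = 0.02860.
Expected number = 0.02860 × 2000 = 57.20 ≈ 57.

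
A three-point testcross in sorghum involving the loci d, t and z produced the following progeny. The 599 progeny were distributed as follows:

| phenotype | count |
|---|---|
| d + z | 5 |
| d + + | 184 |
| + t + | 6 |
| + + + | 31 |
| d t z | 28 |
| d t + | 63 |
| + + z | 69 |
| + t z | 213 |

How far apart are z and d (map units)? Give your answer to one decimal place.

11.7 map units

The two most frequent reciprocal classes, d + + and + t z, are the parental types, so the F1 was d + + / + t z.
The two rarest classes, d + z and + t +, are the double crossovers. Comparing them with the parentals, only the z allele has switched, so z is the middle locus and the order is t – z – d.
Crossovers in the z–d interval produce the single-crossover classes + + + and d t z (31 + 28 = 59) plus the double crossovers (11).
RF(z–d) = (59 + 11) / 599 = 70/599 = 0.1169 → 11.7 map units.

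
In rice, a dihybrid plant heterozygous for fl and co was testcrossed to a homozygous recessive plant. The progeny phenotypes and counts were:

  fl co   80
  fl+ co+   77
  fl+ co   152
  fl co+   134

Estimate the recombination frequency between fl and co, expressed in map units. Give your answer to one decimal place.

The two most frequent classes, fl+ co (152) and fl co+ (134), are the parental types, so the F1 was fl+ co / fl co+.
The recombinant classes are fl+ co+ and fl co: 77 + 80 = 157.
Recombination frequency = 157/443 = 0.3544 ≈ 35.4%, i.e. 35.4 map units.

35.4 map units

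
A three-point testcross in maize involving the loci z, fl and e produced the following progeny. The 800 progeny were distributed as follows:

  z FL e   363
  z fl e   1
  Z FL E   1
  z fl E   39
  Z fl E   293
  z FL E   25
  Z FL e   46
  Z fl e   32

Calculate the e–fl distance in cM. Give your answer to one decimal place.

7.4 cM

The two most frequent reciprocal classes, Z fl E and z FL e, are the parental types, so the F1 was Z fl E / z FL e.
The two rarest classes, Z FL E and z fl e, are the double crossovers. Comparing them with the parentals, only the fl allele has switched, so fl is the middle locus and the order is e – fl – z.
Crossovers in the e–fl interval produce the single-crossover classes Z fl e and z FL E (32 + 25 = 57) plus the double crossovers (2).
RF(e–fl) = (57 + 2) / 800 = 59/800 = 0.0737 → 7.4 cM.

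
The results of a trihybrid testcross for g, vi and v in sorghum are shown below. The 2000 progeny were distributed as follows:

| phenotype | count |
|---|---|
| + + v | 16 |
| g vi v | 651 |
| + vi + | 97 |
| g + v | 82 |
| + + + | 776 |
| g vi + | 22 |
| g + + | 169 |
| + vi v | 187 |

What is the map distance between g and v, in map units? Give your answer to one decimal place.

19.7 map units

The two most frequent reciprocal classes, + + + and g vi v, are the parental types, so the F1 was + + + / g vi v.
The two rarest classes, + + v and g vi +, are the double crossovers. Comparing them with the parentals, only the v allele has switched, so v is the middle locus and the order is vi – v – g.
Crossovers in the v–g interval produce the single-crossover classes g + + and + vi v (169 + 187 = 356) plus the double crossovers (38).
RF(v–g) = (356 + 38) / 2000 = 394/2000 = 0.1970 → 19.7 map units.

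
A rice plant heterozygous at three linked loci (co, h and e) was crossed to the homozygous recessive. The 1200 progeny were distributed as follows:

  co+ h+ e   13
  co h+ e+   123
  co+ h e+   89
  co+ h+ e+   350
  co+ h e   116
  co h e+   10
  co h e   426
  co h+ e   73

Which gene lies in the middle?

The two most frequent reciprocal classes, co+ h+ e+ and co h e, are the parental types, so the F1 was co+ h+ e+ / co h e.
The two rarest classes, co+ h+ e and co h e+, are the double crossovers. Comparing them with the parentals, only the e allele has switched, so e is the middle locus and the order is co – e – h.

e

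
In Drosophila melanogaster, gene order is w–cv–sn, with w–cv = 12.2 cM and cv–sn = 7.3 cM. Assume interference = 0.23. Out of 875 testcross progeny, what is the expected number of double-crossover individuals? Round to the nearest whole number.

6

Map distances give recombination frequencies of 0.122 and 0.073 for the two intervals.
With interference 0.23 (so coincidence = 0.77), expected double-crossover frequency = 0.122 × 0.073 × 0.77 = 0.00686.
Expected number = 0.00686 × 875 = 6.00 ≈ 6.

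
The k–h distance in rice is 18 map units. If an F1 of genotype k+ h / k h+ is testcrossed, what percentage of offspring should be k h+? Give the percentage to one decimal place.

41.0%

A map distance of 18 map units corresponds to a recombination frequency of 0.180.
The F1 is k+ h / k h+, so k h+ is a parental gamete class with expected frequency (1 − r)/2 = 0.820/2 = 0.4100.
That is 0.4100 = 41.0% of the progeny.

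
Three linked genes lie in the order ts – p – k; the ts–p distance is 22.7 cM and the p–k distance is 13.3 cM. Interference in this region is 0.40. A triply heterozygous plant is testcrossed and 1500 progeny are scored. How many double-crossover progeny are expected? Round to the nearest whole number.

Map distances give recombination frequencies of 0.227 and 0.133 for the two intervals.
With interference 0.40 (so coincidence = 0.60), expected double-crossover frequency = 0.227 × 0.133 × 0.60 = 0.01811.
Expected number = 0.01811 × 1500 = 27.17 ≈ 27.

27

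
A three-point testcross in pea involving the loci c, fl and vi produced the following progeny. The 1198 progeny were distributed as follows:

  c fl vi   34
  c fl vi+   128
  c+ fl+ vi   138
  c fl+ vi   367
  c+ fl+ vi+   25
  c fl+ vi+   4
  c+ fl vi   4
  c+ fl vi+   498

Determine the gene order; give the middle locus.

The two most frequent reciprocal classes, c+ fl vi+ and c fl+ vi, are the parental types, so the F1 was c+ fl vi+ / c fl+ vi.
The two rarest classes, c+ fl vi and c fl+ vi+, are the double crossovers. Comparing them with the parentals, only the vi allele has switched, so vi is the middle locus and the order is c – vi – fl.

vi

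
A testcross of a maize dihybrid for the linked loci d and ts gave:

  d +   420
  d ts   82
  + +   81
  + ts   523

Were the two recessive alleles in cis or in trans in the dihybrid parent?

trans

The two most frequent classes are + ts (523) and d + (420); these are the parental (non-recombinant) types.
So the F1 carried + ts on one chromosome and d + on the other — the recessive alleles are on opposite chromosomes (trans / repulsion).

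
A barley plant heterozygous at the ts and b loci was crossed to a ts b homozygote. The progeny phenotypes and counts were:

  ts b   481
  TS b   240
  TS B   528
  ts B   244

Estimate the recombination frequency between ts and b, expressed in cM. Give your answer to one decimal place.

The two most frequent classes, TS B (528) and ts b (481), are the parental types, so the F1 was TS B / ts b.
The recombinant classes are TS b and ts B: 240 + 244 = 484.
Recombination frequency = 484/1493 = 0.3242 ≈ 32.4%, i.e. 32.4 cM.

32.4 cM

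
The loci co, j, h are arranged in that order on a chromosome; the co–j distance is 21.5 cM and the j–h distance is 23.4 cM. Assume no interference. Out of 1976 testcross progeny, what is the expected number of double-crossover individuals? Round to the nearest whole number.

Map distances give recombination frequencies of 0.215 and 0.234 for the two intervals.
With no interference, expected double-crossover frequency = 0.215 × 0.234 = 0.05031.
Expected number = 0.05031 × 1976 = 99.41 ≈ 99.

99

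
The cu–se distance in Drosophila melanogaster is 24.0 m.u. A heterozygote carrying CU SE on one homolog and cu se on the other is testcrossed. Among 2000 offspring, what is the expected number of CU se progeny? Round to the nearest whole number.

A map distance of 24.0 m.u. corresponds to a recombination frequency of 0.240.
The F1 is CU SE / cu se, so CU se is a recombinant gamete class with expected frequency r/2 = 0.240/2 = 0.1200.
Expected number = 0.1200 × 2000 = 240.00 ≈ 240.

240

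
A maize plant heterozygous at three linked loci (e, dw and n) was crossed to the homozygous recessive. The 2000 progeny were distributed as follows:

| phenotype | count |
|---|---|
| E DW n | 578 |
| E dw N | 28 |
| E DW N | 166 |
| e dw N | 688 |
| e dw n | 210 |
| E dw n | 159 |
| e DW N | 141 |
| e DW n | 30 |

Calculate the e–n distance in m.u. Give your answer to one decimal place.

21.7 m.u.

The two most frequent reciprocal classes, E DW n and e dw N, are the parental types, so the F1 was E DW n / e dw N.
The two rarest classes, e DW n and E dw N, are the double crossovers. Comparing them with the parentals, only the e allele has switched, so e is the middle locus and the order is dw – e – n.
Crossovers in the e–n interval produce the single-crossover classes E DW N and e dw n (166 + 210 = 376) plus the double crossovers (58).
RF(e–n) = (376 + 58) / 2000 = 434/2000 = 0.2170 → 21.7 m.u.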